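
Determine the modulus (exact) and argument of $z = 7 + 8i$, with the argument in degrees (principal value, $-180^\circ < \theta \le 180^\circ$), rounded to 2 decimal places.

|z| = sqrt(7^2 + 8^2) = sqrt(113)
arg(z) = arctan(b/a) = arctan(8/7) (quadrant-adjusted) = 48.81°


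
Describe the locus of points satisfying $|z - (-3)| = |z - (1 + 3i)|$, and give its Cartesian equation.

|z - z1| = |z - z2| means z is equidistant from z1 and z2,
i.e. the perpendicular bisector of the segment from (-3, 0) to (1, 3) (midpoint (-1, 3/2)).
With z = x + yi, square both sides:
(x - (-3))^2 + (y - 0)^2 = (x - 1)^2 + (y - 3)^2
The x^2 and y^2 terms cancel: 8x + 6y = 10 - 9 = 1
Simplify: 8x + 6y = 1
Locus: Perpendicular bisector of the segment from (-3, 0) to (1, 3): the line 8x + 6y = 1


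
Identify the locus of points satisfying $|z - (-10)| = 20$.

|z - z0| = r describes a circle centered at z0 with radius r
Here z0 = -10 and r = 20
Locus: Circle centered at (-10, 0) with radius 20


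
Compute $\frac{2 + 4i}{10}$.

Divisor is real, so divide each part by 10:
= 1/5 + (2/5)i


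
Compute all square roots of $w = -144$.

|w| = 144, arg(w) = 180°
Root modulus = 144^(1/2) = 12
Root arguments: θ_k = (180° + 360°k)/2 for k = 0, 1, ..., 1
Roots: 12i, -12i


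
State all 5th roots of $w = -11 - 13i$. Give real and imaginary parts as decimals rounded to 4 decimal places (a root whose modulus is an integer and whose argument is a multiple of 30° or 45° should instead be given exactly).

|w| = sqrt(290) ≈ 17.029386, arg(w) ≈ 229.763642°
Root modulus = sqrt(290)^(1/5) ≈ 1.762949
Root arguments: θ_k = (arg(w) + 360°k)/5 for k = 0, 1, ..., 4
Compute each root as (root modulus)(cos θ_k + i sin θ_k) using full-precision intermediates, then round to 4 decimal places.
Roots: 1.2257 + 1.2671i, -0.8264 + 1.5573i, -1.7364 - 0.3047i, -0.2468 - 1.7456i, 1.5839 - 0.7741i


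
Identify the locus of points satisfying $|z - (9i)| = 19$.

|z - z0| = r describes a circle centered at z0 with radius r
Here z0 = 9i and r = 19
Locus: Circle centered at (0, 9) with radius 19


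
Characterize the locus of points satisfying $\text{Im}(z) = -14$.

Im(z) = y where z = x + yi; the equation y = -14 is satisfied by all points with that y-coordinate
Locus: Horizontal line y = -14


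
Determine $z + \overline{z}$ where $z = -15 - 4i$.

z + conjugate(z) = (a + bi) + (a - bi) = 2a
= 2 * (-15) = -30


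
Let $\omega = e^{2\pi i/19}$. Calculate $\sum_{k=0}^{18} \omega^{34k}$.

Let ζ = ω^34 = e^(2πi·34/19). Since 19 ∤ 34, ζ ≠ 1.
Sum = Σ_{k=0}^{18} ζ^k = (ζ^19 - 1)/(ζ - 1) = (ω^{34·19} - 1)/(ζ - 1) = (1 - 1)/(ζ - 1) = 0


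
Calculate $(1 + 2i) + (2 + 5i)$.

(1 + 2) + (2 + 5)i = 3 + 7i


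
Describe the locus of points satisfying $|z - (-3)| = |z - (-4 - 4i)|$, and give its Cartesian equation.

|z - z1| = |z - z2| means z is equidistant from z1 and z2,
i.e. the perpendicular bisector of the segment from (-3, 0) to (-4, -4) (midpoint (-7/2, -2)).
With z = x + yi, square both sides:
(x - (-3))^2 + (y - 0)^2 = (x - (-4))^2 + (y - (-4))^2
The x^2 and y^2 terms cancel: -2x + (-8)y = 32 - 9 = 23
Simplify: 2x + 8y = -23
Locus: Perpendicular bisector of the segment from (-3, 0) to (-4, -4): the line 2x + 8y = -23


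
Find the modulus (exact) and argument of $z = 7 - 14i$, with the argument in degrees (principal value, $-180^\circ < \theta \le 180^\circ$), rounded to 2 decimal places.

|z| = sqrt(7^2 + (-14)^2) = sqrt(245)
arg(z) = arctan(b/a) = arctan(-14/7) (quadrant-adjusted) = -63.43°


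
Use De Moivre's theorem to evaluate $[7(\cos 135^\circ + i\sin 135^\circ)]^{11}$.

By De Moivre: z^n = r^n(cos(nθ) + i sin(nθ))
= 7^11(cos(11*135°) + i sin(11*135°))
= 1977326743(cos 45° + i sin 45°)
= 1977326743*sqrt(2)/2 + (1977326743*sqrt(2)/2)i


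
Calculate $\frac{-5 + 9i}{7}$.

Divisor is real, so divide each part by 7:
= -5/7 + (9/7)i


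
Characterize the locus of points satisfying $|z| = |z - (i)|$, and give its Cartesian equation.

|z - z1| = |z - z2| means z is equidistant from z1 and z2,
i.e. the perpendicular bisector of the segment from (0, 0) to (0, 1) (midpoint (0, 1/2)).
With z = x + yi, square both sides:
(x - 0)^2 + (y - 0)^2 = (x - 0)^2 + (y - 1)^2
The x^2 and y^2 terms cancel: 0x + 2y = 1 - 0 = 1
Simplify: y = 1/2
Locus: Perpendicular bisector of the segment from (0, 0) to (0, 1): the line y = 1/2


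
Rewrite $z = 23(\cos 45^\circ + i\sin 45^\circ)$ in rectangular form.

a = r cos θ = 23 * sqrt(2)/2 = 23*sqrt(2)/2
b = r sin θ = 23 * sqrt(2)/2 = 23*sqrt(2)/2
z = 23*sqrt(2)/2 + (23*sqrt(2)/2)i


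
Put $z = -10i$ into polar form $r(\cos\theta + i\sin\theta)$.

r = |z| = sqrt(a^2 + b^2) = sqrt((0)^2 + (-10)^2) = sqrt(0 + 100) = sqrt(100) = 10
a = 0 and b < 0, so z lies on the negative imaginary axis: θ = 270°
z = 10(cos 270° + i sin 270°)


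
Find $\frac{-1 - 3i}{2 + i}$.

Multiply numerator and denominator by conjugate (2 - i):
= (-1 - 3i)(2 - i) / (2^2 + 1^2)
= (-5 - 5i) / 5
= -1 - i


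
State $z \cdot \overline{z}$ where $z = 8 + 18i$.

z * conjugate(z) = |z|^2 = a^2 + b^2
= 8^2 + 18^2 = 388


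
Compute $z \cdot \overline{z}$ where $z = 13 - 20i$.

z * conjugate(z) = |z|^2 = a^2 + b^2
= 13^2 + (-20)^2 = 569


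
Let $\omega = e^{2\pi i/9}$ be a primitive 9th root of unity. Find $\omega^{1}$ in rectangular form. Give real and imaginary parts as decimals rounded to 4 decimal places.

ω^1 = e^(2πi·1/9) = e^(i·2π/9)
= cos(2π/9) + i sin(2π/9)
= 0.7660 + 0.6428i


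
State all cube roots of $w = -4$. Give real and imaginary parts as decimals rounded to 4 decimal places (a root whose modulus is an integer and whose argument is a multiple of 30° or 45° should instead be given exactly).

|w| = 4, arg(w) = 180°
Root modulus = 4^(1/3) ≈ 1.587401
Root arguments: θ_k = (180° + 360°k)/3 for k = 0, 1, ..., 2
Compute each root as (root modulus)(cos θ_k + i sin θ_k) using full-precision intermediates, then round to 4 decimal places.
Roots: 0.7937 + 1.3747i, -1.5874, 0.7937 - 1.3747i


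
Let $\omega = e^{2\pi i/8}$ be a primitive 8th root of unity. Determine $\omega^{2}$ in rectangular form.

ω^2 = e^(2πi·2/8) = e^(i·1π/2)
= cos(1π/2) + i sin(1π/2)
= i


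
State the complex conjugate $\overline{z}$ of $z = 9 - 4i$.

If z = a + bi, then conjugate(z) = a - bi
conjugate(9 - 4i) = 9 + 4i


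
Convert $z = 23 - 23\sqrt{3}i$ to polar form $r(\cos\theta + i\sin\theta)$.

r = |z| = sqrt(a^2 + b^2) = sqrt((23)^2 + (-23*sqrt(3))^2) = sqrt(529 + 1587) = sqrt(2116) = 46
θ = arctan(b/a) = arctan(-39.8372/23) (quadrant-adjusted) = 300°
z = 46(cos 300° + i sin 300°)


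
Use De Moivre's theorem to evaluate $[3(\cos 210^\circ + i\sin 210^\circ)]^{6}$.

By De Moivre: z^n = r^n(cos(nθ) + i sin(nθ))
= 3^6(cos(6*210°) + i sin(6*210°))
= 729(cos 180° + i sin 180°)
= -729


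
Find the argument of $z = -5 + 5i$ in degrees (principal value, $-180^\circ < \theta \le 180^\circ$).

θ = arctan(b/a) = arctan(5/-5) (quadrant-adjusted) = 135°


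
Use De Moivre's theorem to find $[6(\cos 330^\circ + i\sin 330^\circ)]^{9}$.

By De Moivre: z^n = r^n(cos(nθ) + i sin(nθ))
= 6^9(cos(9*330°) + i sin(9*330°))
= 10077696(cos 90° + i sin 90°)
= 10077696i


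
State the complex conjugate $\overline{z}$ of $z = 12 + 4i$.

If z = a + bi, then conjugate(z) = a - bi
conjugate(12 + 4i) = 12 - 4i


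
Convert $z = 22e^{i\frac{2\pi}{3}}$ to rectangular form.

a = r cos θ = 22 * -1/2 = -11
b = r sin θ = 22 * sqrt(3)/2 = 11*sqrt(3)
z = -11 + 11*sqrt(3)i


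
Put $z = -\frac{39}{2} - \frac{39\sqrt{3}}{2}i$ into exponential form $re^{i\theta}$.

r = |z| = sqrt((-39/2)^2 + (-39*sqrt(3)/2)^2) = sqrt(1521/4 + 4563/4) = sqrt(1521) = 39
θ = arctan(b/a) = arctan(-33.775/-19.5) (quadrant-adjusted) = 240° = 4π/3
z = 39e^(i*4π/3)


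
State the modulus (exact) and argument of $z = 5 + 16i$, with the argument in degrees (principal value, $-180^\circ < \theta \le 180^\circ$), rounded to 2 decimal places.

|z| = sqrt(5^2 + 16^2) = sqrt(281)
arg(z) = arctan(b/a) = arctan(16/5) (quadrant-adjusted) = 72.65°


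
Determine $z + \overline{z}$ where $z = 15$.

z + conjugate(z) = (a + bi) + (a - bi) = 2a
= 2 * 15 = 30


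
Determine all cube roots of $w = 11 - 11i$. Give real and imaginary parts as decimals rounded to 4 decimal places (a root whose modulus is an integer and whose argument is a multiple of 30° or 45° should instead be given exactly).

|w| = sqrt(242) ≈ 15.556349, arg(w) = 315°
Root modulus = sqrt(242)^(1/3) ≈ 2.496333
Root arguments: θ_k = (315° + 360°k)/3 for k = 0, 1, ..., 2
Compute each root as (root modulus)(cos θ_k + i sin θ_k) using full-precision intermediates, then round to 4 decimal places.
Roots: -0.6461 + 2.4113i, -1.7652 - 1.7652i, 2.4113 - 0.6461i


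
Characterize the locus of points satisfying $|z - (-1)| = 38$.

|z - z0| = r describes a circle centered at z0 with radius r
Here z0 = -1 and r = 38
Locus: Circle centered at (-1, 0) with radius 38


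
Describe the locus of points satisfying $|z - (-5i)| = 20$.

|z - z0| = r describes a circle centered at z0 with radius r
Here z0 = -5i and r = 20
Locus: Circle centered at (0, -5) with radius 20


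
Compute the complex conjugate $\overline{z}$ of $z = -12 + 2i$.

If z = a + bi, then conjugate(z) = a - bi
conjugate(-12 + 2i) = -12 - 2i


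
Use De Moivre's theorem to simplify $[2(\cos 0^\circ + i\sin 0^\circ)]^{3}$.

By De Moivre: z^n = r^n(cos(nθ) + i sin(nθ))
= 2^3(cos(3*0°) + i sin(3*0°))
= 8(cos 0° + i sin 0°)
= 8


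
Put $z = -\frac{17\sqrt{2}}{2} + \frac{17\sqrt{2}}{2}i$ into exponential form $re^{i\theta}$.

r = |z| = sqrt((-17*sqrt(2)/2)^2 + (17*sqrt(2)/2)^2) = sqrt(289/2 + 289/2) = sqrt(289) = 17
θ = arctan(b/a) = arctan(12.0208/-12.0208) (quadrant-adjusted) = 135° = 3π/4
z = 17e^(i*3π/4)


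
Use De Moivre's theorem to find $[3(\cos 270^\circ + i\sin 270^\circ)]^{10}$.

By De Moivre: z^n = r^n(cos(nθ) + i sin(nθ))
= 3^10(cos(10*270°) + i sin(10*270°))
= 59049(cos 180° + i sin 180°)
= -59049


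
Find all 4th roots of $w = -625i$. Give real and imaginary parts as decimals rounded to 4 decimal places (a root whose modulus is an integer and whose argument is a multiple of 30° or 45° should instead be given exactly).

|w| = 625, arg(w) = 270°
Root modulus = 625^(1/4) = 5
Root arguments: θ_k = (270° + 360°k)/4 for k = 0, 1, ..., 3
Compute each root as (root modulus)(cos θ_k + i sin θ_k) using full-precision intermediates, then round to 4 decimal places.
Roots: 1.9134 + 4.6194i, -4.6194 + 1.9134i, -1.9134 - 4.6194i, 4.6194 - 1.9134i


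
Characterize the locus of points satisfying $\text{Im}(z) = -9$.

Im(z) = y where z = x + yi; the equation y = -9 is satisfied by all points with that y-coordinate
Locus: Horizontal line y = -9


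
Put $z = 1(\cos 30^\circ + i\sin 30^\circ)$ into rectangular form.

a = r cos θ = 1 * sqrt(3)/2 = sqrt(3)/2
b = r sin θ = 1 * 1/2 = 1/2
z = sqrt(3)/2 + (1/2)i


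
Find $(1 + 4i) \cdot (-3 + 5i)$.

(a1*a2 - b1*b2) + (a1*b2 + b1*a2)i
= (-3 - 20) + (5 + (-12))i
= -23 - 7i


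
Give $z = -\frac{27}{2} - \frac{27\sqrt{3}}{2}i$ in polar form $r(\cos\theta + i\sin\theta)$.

r = |z| = sqrt(a^2 + b^2) = sqrt((-27/2)^2 + (-27*sqrt(3)/2)^2) = sqrt(729/4 + 2187/4) = sqrt(729) = 27
θ = arctan(b/a) = arctan(-23.3827/-13.5) (quadrant-adjusted) = 240°
z = 27(cos 240° + i sin 240°)


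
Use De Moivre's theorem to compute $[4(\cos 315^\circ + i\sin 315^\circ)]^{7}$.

By De Moivre: z^n = r^n(cos(nθ) + i sin(nθ))
= 4^7(cos(7*315°) + i sin(7*315°))
= 16384(cos 45° + i sin 45°)
= 8192*sqrt(2) + 8192*sqrt(2)i


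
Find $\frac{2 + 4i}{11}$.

Divisor is real, so divide each part by 11:
= 2/11 + (4/11)i


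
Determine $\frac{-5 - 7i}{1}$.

Divisor is real, so divide each part by 1:
= -5 - 7i


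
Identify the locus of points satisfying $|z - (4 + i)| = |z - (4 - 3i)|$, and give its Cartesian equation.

|z - z1| = |z - z2| means z is equidistant from z1 and z2,
i.e. the perpendicular bisector of the segment from (4, 1) to (4, -3) (midpoint (4, -1)).
With z = x + yi, square both sides:
(x - 4)^2 + (y - 1)^2 = (x - 4)^2 + (y - (-3))^2
The x^2 and y^2 terms cancel: 0x + (-8)y = 25 - 17 = 8
Simplify: y = -1
Locus: Perpendicular bisector of the segment from (4, 1) to (4, -3): the line y = -1


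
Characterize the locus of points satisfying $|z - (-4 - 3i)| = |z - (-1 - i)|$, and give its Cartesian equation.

|z - z1| = |z - z2| means z is equidistant from z1 and z2,
i.e. the perpendicular bisector of the segment from (-4, -3) to (-1, -1) (midpoint (-5/2, -2)).
With z = x + yi, square both sides:
(x - (-4))^2 + (y - (-3))^2 = (x - (-1))^2 + (y - (-1))^2
The x^2 and y^2 terms cancel: 6x + 4y = 2 - 25 = -23
Simplify: 6x + 4y = -23
Locus: Perpendicular bisector of the segment from (-4, -3) to (-1, -1): the line 6x + 4y = -23


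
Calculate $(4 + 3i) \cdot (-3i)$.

(a1*a2 - b1*b2) + (a1*b2 + b1*a2)i
= (0 - (-9)) + (-12 + 0)i
= 9 - 12i


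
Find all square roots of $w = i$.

|w| = 1, arg(w) = 90°
Root modulus = 1^(1/2) = 1
Root arguments: θ_k = (90° + 360°k)/2 for k = 0, 1, ..., 1
Roots: sqrt(2)/2 + (sqrt(2)/2)i, -sqrt(2)/2 - (sqrt(2)/2)i


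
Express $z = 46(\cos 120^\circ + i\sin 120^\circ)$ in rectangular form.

a = r cos θ = 46 * -1/2 = -23
b = r sin θ = 46 * sqrt(3)/2 = 23*sqrt(3)
z = -23 + 23*sqrt(3)i


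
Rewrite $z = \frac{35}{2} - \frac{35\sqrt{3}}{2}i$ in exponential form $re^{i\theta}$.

r = |z| = sqrt((35/2)^2 + (-35*sqrt(3)/2)^2) = sqrt(1225/4 + 3675/4) = sqrt(1225) = 35
θ = arctan(b/a) = arctan(-30.3109/17.5) (quadrant-adjusted) = -60° = -π/3
z = 35e^(-i*π/3)


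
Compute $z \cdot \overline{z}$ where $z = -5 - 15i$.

z * conjugate(z) = |z|^2 = a^2 + b^2
= (-5)^2 + (-15)^2 = 250


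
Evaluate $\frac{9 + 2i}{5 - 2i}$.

Multiply numerator and denominator by conjugate (5 + 2i):
= (9 + 2i)(5 + 2i) / (5^2 + (-2)^2)
= (41 + 28i) / 29
= 41/29 + (28/29)i


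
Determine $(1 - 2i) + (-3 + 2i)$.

(1 + (-3)) + (-2 + 2)i = -2


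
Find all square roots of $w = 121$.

|w| = 121, arg(w) = 0°
Root modulus = 121^(1/2) = 11
Root arguments: θ_k = (0° + 360°k)/2 for k = 0, 1, ..., 1
Roots: 11, -11


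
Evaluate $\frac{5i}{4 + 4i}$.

Multiply numerator and denominator by conjugate (4 - 4i):
= (5i)(4 - 4i) / (4^2 + 4^2)
= (20 + 20i) / 32
Divide through by 4: (5 + 5i) / 8
= 5/8 + (5/8)i


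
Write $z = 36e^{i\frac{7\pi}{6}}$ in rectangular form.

a = r cos θ = 36 * -sqrt(3)/2 = -18*sqrt(3)
b = r sin θ = 36 * -1/2 = -18
z = -18*sqrt(3) - 18i


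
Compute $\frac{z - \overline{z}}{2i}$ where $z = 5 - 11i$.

z - conjugate(z) = 2bi
(z - conjugate(z))/(2i) = 2bi/(2i) = b = -11


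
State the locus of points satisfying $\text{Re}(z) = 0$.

Re(z) = x where z = x + yi; the equation x = 0 is satisfied by all points with that x-coordinate
Locus: Vertical line x = 0


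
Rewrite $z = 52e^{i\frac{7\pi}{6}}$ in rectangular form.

a = r cos θ = 52 * -sqrt(3)/2 = -26*sqrt(3)
b = r sin θ = 52 * -1/2 = -26
z = -26*sqrt(3) - 26i


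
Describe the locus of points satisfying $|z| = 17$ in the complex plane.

|z| = 17 means sqrt(x^2 + y^2) = 17
This is a circle of radius 17 centered at the origin


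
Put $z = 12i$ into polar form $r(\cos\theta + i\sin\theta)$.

r = |z| = sqrt(a^2 + b^2) = sqrt((0)^2 + (12)^2) = sqrt(0 + 144) = sqrt(144) = 12
a = 0 and b > 0, so z lies on the positive imaginary axis: θ = 90°
z = 12(cos 90° + i sin 90°)


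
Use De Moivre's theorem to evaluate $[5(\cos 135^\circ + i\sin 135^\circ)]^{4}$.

By De Moivre: z^n = r^n(cos(nθ) + i sin(nθ))
= 5^4(cos(4*135°) + i sin(4*135°))
= 625(cos 180° + i sin 180°)
= -625


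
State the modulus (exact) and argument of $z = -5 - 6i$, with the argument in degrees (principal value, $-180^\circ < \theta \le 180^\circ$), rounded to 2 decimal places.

|z| = sqrt((-5)^2 + (-6)^2) = sqrt(61)
arg(z) = arctan(b/a) = arctan(-6/-5) (quadrant-adjusted) = -129.81°


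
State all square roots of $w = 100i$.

|w| = 100, arg(w) = 90°
Root modulus = 100^(1/2) = 10
Root arguments: θ_k = (90° + 360°k)/2 for k = 0, 1, ..., 1
Roots: 5*sqrt(2) + 5*sqrt(2)i, -5*sqrt(2) - 5*sqrt(2)i


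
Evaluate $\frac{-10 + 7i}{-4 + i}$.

Multiply numerator and denominator by conjugate (-4 - i):
= (-10 + 7i)(-4 - i) / ((-4)^2 + 1^2)
= (47 - 18i) / 17
= 47/17 - (18/17)i


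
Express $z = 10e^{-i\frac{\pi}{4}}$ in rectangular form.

a = r cos θ = 10 * sqrt(2)/2 = 5*sqrt(2)
b = r sin θ = 10 * -sqrt(2)/2 = -5*sqrt(2)
z = 5*sqrt(2) - 5*sqrt(2)i


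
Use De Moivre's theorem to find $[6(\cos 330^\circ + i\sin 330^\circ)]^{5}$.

By De Moivre: z^n = r^n(cos(nθ) + i sin(nθ))
= 6^5(cos(5*330°) + i sin(5*330°))
= 7776(cos 210° + i sin 210°)
= -3888*sqrt(3) - 3888i


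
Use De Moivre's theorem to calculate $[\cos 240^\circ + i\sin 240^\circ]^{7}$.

By De Moivre: z^n = r^n(cos(nθ) + i sin(nθ))
= 1^7(cos(7*240°) + i sin(7*240°))
= 1(cos 240° + i sin 240°)
= -1/2 - (sqrt(3)/2)i


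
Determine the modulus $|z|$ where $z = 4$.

|z| = sqrt(a^2 + b^2) = sqrt(4^2 + 0^2) = sqrt(16) = 4


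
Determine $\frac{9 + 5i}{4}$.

Divisor is real, so divide each part by 4:
= 9/4 + (5/4)i


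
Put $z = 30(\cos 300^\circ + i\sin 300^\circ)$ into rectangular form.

a = r cos θ = 30 * 1/2 = 15
b = r sin θ = 30 * -sqrt(3)/2 = -15*sqrt(3)
z = 15 - 15*sqrt(3)i


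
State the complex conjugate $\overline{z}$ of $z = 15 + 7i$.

If z = a + bi, then conjugate(z) = a - bi
conjugate(15 + 7i) = 15 - 7i


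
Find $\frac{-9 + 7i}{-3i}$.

Multiply numerator and denominator by conjugate (3i):
= (-9 + 7i)(3i) / (0^2 + (-3)^2)
= (-21 - 27i) / 9
Divide through by 3: (-7 - 9i) / 3
= -7/3 - 3i


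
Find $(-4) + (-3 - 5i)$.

(-4 + (-3)) + (0 + (-5))i = -7 - 5i


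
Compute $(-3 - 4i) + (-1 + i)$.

(-3 + (-1)) + (-4 + 1)i = -4 - 3i


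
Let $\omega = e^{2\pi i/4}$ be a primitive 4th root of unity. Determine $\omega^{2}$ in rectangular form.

ω^2 = e^(2πi·2/4) = e^(i·1π)
= cos(1π) + i sin(1π)
= -1


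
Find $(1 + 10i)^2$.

(a + bi)^2 = a^2 - b^2 + 2abi
= 1^2 - 10^2 + 2*1*10i
= -99 + 20i


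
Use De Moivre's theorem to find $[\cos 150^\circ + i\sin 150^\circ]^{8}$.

By De Moivre: z^n = r^n(cos(nθ) + i sin(nθ))
= 1^8(cos(8*150°) + i sin(8*150°))
= 1(cos 120° + i sin 120°)
= -1/2 + (sqrt(3)/2)i


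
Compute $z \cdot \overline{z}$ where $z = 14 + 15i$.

z * conjugate(z) = |z|^2 = a^2 + b^2
= 14^2 + 15^2 = 421


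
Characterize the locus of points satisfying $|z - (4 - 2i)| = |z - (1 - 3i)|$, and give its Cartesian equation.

|z - z1| = |z - z2| means z is equidistant from z1 and z2,
i.e. the perpendicular bisector of the segment from (4, -2) to (1, -3) (midpoint (5/2, -5/2)).
With z = x + yi, square both sides:
(x - 4)^2 + (y - (-2))^2 = (x - 1)^2 + (y - (-3))^2
The x^2 and y^2 terms cancel: -6x + (-2)y = 10 - 20 = -10
Simplify: 3x + y = 5
Locus: Perpendicular bisector of the segment from (4, -2) to (1, -3): the line 3x + y = 5


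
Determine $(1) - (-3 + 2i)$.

(1 - (-3)) + (0 - 2)i = 4 - 2i


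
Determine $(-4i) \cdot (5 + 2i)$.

(a1*a2 - b1*b2) + (a1*b2 + b1*a2)i
= (0 - (-8)) + (0 + (-20))i
= 8 - 20i


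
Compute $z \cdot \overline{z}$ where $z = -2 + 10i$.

z * conjugate(z) = |z|^2 = a^2 + b^2
= (-2)^2 + 10^2 = 104


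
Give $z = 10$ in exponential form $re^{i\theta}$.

r = |z| = sqrt((10)^2 + (0)^2) = sqrt(100 + 0) = sqrt(100) = 10
b = 0 and a > 0, so z lies on the positive real axis: θ = 0
z = 10e^(i*0) = 10


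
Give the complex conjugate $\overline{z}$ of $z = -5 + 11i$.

If z = a + bi, then conjugate(z) = a - bi
conjugate(-5 + 11i) = -5 - 11i


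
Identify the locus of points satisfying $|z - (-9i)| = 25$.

|z - z0| = r describes a circle centered at z0 with radius r
Here z0 = -9i and r = 25
Locus: Circle centered at (0, -9) with radius 25


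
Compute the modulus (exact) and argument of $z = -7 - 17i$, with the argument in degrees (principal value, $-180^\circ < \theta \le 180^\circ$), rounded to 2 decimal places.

|z| = sqrt((-7)^2 + (-17)^2) = sqrt(338)
arg(z) = arctan(b/a) = arctan(-17/-7) (quadrant-adjusted) = -112.38°


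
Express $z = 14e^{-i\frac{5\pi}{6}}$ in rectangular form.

a = r cos θ = 14 * -sqrt(3)/2 = -7*sqrt(3)
b = r sin θ = 14 * -1/2 = -7
z = -7*sqrt(3) - 7i


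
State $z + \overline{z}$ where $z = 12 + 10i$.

z + conjugate(z) = (a + bi) + (a - bi) = 2a
= 2 * 12 = 24


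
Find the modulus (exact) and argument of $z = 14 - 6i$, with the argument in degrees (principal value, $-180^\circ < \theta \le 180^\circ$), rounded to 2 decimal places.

|z| = sqrt(14^2 + (-6)^2) = sqrt(232)
arg(z) = arctan(b/a) = arctan(-6/14) (quadrant-adjusted) = -23.20°


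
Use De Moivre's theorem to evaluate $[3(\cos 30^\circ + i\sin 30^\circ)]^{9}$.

By De Moivre: z^n = r^n(cos(nθ) + i sin(nθ))
= 3^9(cos(9*30°) + i sin(9*30°))
= 19683(cos 270° + i sin 270°)
= -19683i


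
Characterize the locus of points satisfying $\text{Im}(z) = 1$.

Im(z) = y where z = x + yi; the equation y = 1 is satisfied by all points with that y-coordinate
Locus: Horizontal line y = 1


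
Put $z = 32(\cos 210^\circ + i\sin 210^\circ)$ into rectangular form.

a = r cos θ = 32 * -sqrt(3)/2 = -16*sqrt(3)
b = r sin θ = 32 * -1/2 = -16
z = -16*sqrt(3) - 16i


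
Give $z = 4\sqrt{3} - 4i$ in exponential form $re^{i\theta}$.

r = |z| = sqrt((4*sqrt(3))^2 + (-4)^2) = sqrt(48 + 16) = sqrt(64) = 8
θ = arctan(b/a) = arctan(-4/6.9282) (quadrant-adjusted) = -30° = -π/6
z = 8e^(-i*π/6)


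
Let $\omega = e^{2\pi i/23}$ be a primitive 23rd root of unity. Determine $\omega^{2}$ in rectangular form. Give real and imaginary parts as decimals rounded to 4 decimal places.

ω^2 = e^(2πi·2/23) = e^(i·4π/23)
= cos(4π/23) + i sin(4π/23)
= 0.8544 + 0.5196i


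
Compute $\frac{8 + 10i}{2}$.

Divisor is real, so divide each part by 2:
= 4 + 5i


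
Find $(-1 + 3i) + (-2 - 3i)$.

(-1 + (-2)) + (3 + (-3))i = -3


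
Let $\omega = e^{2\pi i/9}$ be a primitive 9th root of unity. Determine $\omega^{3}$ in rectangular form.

ω^3 = e^(2πi·3/9) = e^(i·2π/3)
= cos(2π/3) + i sin(2π/3)
= -1/2 + (sqrt(3)/2)i


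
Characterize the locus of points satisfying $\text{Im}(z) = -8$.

Im(z) = y where z = x + yi; the equation y = -8 is satisfied by all points with that y-coordinate
Locus: Horizontal line y = -8


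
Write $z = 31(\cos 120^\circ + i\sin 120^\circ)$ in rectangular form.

a = r cos θ = 31 * -1/2 = -31/2
b = r sin θ = 31 * sqrt(3)/2 = 31*sqrt(3)/2
z = -31/2 + (31*sqrt(3)/2)i


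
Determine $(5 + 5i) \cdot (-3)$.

(a1*a2 - b1*b2) + (a1*b2 + b1*a2)i
= (-15 - 0) + (0 + (-15))i
= -15 - 15i


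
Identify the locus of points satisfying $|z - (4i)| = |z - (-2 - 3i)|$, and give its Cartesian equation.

|z - z1| = |z - z2| means z is equidistant from z1 and z2,
i.e. the perpendicular bisector of the segment from (0, 4) to (-2, -3) (midpoint (-1, 1/2)).
With z = x + yi, square both sides:
(x - 0)^2 + (y - 4)^2 = (x - (-2))^2 + (y - (-3))^2
The x^2 and y^2 terms cancel: -4x + (-14)y = 13 - 16 = -3
Simplify: 4x + 14y = 3
Locus: Perpendicular bisector of the segment from (0, 4) to (-2, -3): the line 4x + 14y = 3


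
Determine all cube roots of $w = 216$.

|w| = 216, arg(w) = 0°
Root modulus = 216^(1/3) = 6
Root arguments: θ_k = (0° + 360°k)/3 for k = 0, 1, ..., 2
Roots: 6, -3 + 3*sqrt(3)i, -3 - 3*sqrt(3)i


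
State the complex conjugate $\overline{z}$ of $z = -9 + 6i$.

If z = a + bi, then conjugate(z) = a - bi
conjugate(-9 + 6i) = -9 - 6i


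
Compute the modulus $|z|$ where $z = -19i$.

|z| = sqrt(a^2 + b^2) = sqrt(0^2 + (-19)^2) = sqrt(361) = 19


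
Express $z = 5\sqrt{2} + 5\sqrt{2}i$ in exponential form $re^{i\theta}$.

r = |z| = sqrt((5*sqrt(2))^2 + (5*sqrt(2))^2) = sqrt(50 + 50) = sqrt(100) = 10
θ = arctan(b/a) = arctan(7.0711/7.0711) (quadrant-adjusted) = 45° = π/4
z = 10e^(i*π/4)


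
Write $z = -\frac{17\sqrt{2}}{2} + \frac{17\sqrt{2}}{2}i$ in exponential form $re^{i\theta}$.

r = |z| = sqrt((-17*sqrt(2)/2)^2 + (17*sqrt(2)/2)^2) = sqrt(289/2 + 289/2) = sqrt(289) = 17
θ = arctan(b/a) = arctan(12.0208/-12.0208) (quadrant-adjusted) = 135° = 3π/4
z = 17e^(i*3π/4)


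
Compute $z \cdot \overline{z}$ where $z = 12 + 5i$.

z * conjugate(z) = |z|^2 = a^2 + b^2
= 12^2 + 5^2 = 169


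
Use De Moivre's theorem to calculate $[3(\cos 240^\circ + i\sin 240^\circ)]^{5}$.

By De Moivre: z^n = r^n(cos(nθ) + i sin(nθ))
= 3^5(cos(5*240°) + i sin(5*240°))
= 243(cos 120° + i sin 120°)
= -243/2 + (243*sqrt(3)/2)i


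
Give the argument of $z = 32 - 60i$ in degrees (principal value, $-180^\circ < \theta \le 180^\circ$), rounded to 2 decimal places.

θ = arctan(b/a) = arctan(-60/32) (quadrant-adjusted) = -61.93°


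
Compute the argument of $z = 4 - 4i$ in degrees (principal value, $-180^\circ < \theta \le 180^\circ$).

θ = arctan(b/a) = arctan(-4/4) (quadrant-adjusted) = -45°


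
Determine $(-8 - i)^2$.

(a + bi)^2 = a^2 - b^2 + 2abi
= (-8)^2 - (-1)^2 + 2*(-8)*(-1)i
= 63 + 16i


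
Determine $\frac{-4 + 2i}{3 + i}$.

Multiply numerator and denominator by conjugate (3 - i):
= (-4 + 2i)(3 - i) / (3^2 + 1^2)
= (-10 + 10i) / 10
= -1 + i


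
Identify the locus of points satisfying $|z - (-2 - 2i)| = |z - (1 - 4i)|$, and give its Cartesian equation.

|z - z1| = |z - z2| means z is equidistant from z1 and z2,
i.e. the perpendicular bisector of the segment from (-2, -2) to (1, -4) (midpoint (-1/2, -3)).
With z = x + yi, square both sides:
(x - (-2))^2 + (y - (-2))^2 = (x - 1)^2 + (y - (-4))^2
The x^2 and y^2 terms cancel: 6x + (-4)y = 17 - 8 = 9
Simplify: 6x - 4y = 9
Locus: Perpendicular bisector of the segment from (-2, -2) to (1, -4): the line 6x - 4y = 9


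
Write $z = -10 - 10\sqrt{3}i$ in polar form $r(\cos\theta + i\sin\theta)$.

r = |z| = sqrt(a^2 + b^2) = sqrt((-10)^2 + (-10*sqrt(3))^2) = sqrt(100 + 300) = sqrt(400) = 20
θ = arctan(b/a) = arctan(-17.3205/-10) (quadrant-adjusted) = 240°
z = 20(cos 240° + i sin 240°)


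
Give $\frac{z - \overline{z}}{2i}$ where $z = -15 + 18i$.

z - conjugate(z) = 2bi
(z - conjugate(z))/(2i) = 2bi/(2i) = b = 18


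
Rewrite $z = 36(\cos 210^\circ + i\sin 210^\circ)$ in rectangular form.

a = r cos θ = 36 * -sqrt(3)/2 = -18*sqrt(3)
b = r sin θ = 36 * -1/2 = -18
z = -18*sqrt(3) - 18i


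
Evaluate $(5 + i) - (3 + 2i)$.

(5 - 3) + (1 - 2)i = 2 - i


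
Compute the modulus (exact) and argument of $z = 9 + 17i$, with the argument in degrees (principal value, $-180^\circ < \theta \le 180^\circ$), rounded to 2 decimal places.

|z| = sqrt(9^2 + 17^2) = sqrt(370)
arg(z) = arctan(b/a) = arctan(17/9) (quadrant-adjusted) = 62.10°


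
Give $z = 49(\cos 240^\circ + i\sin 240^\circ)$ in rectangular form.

a = r cos θ = 49 * -1/2 = -49/2
b = r sin θ = 49 * -sqrt(3)/2 = -49*sqrt(3)/2
z = -49/2 - (49*sqrt(3)/2)i


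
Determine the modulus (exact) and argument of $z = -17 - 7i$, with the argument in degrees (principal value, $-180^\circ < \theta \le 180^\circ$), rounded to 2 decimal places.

|z| = sqrt((-17)^2 + (-7)^2) = sqrt(338)
arg(z) = arctan(b/a) = arctan(-7/-17) (quadrant-adjusted) = -157.62°


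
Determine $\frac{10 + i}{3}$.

Divisor is real, so divide each part by 3:
= 10/3 + (1/3)i


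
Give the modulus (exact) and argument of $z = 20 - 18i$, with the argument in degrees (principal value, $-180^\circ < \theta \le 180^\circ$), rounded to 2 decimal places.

|z| = sqrt(20^2 + (-18)^2) = sqrt(724)
arg(z) = arctan(b/a) = arctan(-18/20) (quadrant-adjusted) = -41.99°


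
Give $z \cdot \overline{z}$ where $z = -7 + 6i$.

z * conjugate(z) = |z|^2 = a^2 + b^2
= (-7)^2 + 6^2 = 85


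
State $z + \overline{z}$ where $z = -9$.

z + conjugate(z) = (a + bi) + (a - bi) = 2a
= 2 * (-9) = -18


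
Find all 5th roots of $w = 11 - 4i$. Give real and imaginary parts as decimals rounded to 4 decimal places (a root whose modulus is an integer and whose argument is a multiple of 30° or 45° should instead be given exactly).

|w| = sqrt(137) ≈ 11.704700, arg(w) ≈ 340.016893°
Root modulus = sqrt(137)^(1/5) ≈ 1.635581
Root arguments: θ_k = (arg(w) + 360°k)/5 for k = 0, 1, ..., 4
Compute each root as (root modulus)(cos θ_k + i sin θ_k) using full-precision intermediates, then round to 4 decimal places.
Roots: 0.6126 + 1.5165i, -1.2530 + 1.0513i, -1.3870 - 0.8668i, 0.3958 - 1.5870i, 1.6316 - 0.1140i


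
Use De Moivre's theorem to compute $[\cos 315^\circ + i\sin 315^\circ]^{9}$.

By De Moivre: z^n = r^n(cos(nθ) + i sin(nθ))
= 1^9(cos(9*315°) + i sin(9*315°))
= 1(cos 315° + i sin 315°)
= sqrt(2)/2 - (sqrt(2)/2)i


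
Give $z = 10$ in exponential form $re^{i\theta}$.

r = |z| = sqrt((10)^2 + (0)^2) = sqrt(100 + 0) = sqrt(100) = 10
b = 0 and a > 0, so z lies on the positive real axis: θ = 0
z = 10e^(i*0) = 10


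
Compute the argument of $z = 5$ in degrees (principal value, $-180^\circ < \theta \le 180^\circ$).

b = 0 and a > 0, so z lies on the positive real axis: θ = 0°


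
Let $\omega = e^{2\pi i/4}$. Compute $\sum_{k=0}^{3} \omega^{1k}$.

Let ζ = ω^1 = e^(2πi·1/4). Since 4 ∤ 1, ζ ≠ 1.
Sum = Σ_{k=0}^{3} ζ^k = (ζ^4 - 1)/(ζ - 1) = (ω^{1·4} - 1)/(ζ - 1) = (1 - 1)/(ζ - 1) = 0


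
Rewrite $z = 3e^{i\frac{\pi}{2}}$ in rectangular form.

a = r cos θ = 3 * 0 = 0
b = r sin θ = 3 * 1 = 3
z = 3i


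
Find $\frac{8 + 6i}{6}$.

Divisor is real, so divide each part by 6:
= 4/3 + i


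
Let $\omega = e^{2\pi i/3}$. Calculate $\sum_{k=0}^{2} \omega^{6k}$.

Since 3 divides 6, ω^6 = (ω^3)^2 = 1^2 = 1, so every term is 1.
Sum = 3 · 1 = 3


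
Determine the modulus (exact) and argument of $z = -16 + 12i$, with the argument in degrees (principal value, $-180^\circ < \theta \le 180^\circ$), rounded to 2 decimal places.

|z| = sqrt((-16)^2 + 12^2) = 20
arg(z) = arctan(b/a) = arctan(12/-16) (quadrant-adjusted) = 143.13°


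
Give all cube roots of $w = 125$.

|w| = 125, arg(w) = 0°
Root modulus = 125^(1/3) = 5
Root arguments: θ_k = (0° + 360°k)/3 for k = 0, 1, ..., 2
Roots: 5, -5/2 + (5*sqrt(3)/2)i, -5/2 - (5*sqrt(3)/2)i


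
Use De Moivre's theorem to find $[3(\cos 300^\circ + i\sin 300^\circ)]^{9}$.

By De Moivre: z^n = r^n(cos(nθ) + i sin(nθ))
= 3^9(cos(9*300°) + i sin(9*300°))
= 19683(cos 180° + i sin 180°)
= -19683


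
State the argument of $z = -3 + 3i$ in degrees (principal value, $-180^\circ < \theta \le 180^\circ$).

θ = arctan(b/a) = arctan(3/-3) (quadrant-adjusted) = 135°


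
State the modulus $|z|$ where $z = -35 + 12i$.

|z| = sqrt(a^2 + b^2) = sqrt((-35)^2 + 12^2) = sqrt(1369) = 37


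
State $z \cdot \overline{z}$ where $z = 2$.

z * conjugate(z) = |z|^2 = a^2 + b^2
= 2^2 + 0^2 = 4


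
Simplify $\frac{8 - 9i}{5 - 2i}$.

Multiply numerator and denominator by conjugate (5 + 2i):
= (8 - 9i)(5 + 2i) / (5^2 + (-2)^2)
= (58 - 29i) / 29
= 2 - i


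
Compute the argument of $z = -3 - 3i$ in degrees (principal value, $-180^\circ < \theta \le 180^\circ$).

θ = arctan(b/a) = arctan(-3/-3) (quadrant-adjusted) = -135°


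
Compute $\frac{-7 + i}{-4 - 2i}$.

Multiply numerator and denominator by conjugate (-4 + 2i):
= (-7 + i)(-4 + 2i) / ((-4)^2 + (-2)^2)
= (26 - 18i) / 20
Divide through by 2: (13 - 9i) / 10
= 13/10 - (9/10)i


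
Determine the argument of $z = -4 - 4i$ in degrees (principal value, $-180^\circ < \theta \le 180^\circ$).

θ = arctan(b/a) = arctan(-4/-4) (quadrant-adjusted) = -135°


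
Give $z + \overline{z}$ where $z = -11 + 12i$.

z + conjugate(z) = (a + bi) + (a - bi) = 2a
= 2 * (-11) = -22


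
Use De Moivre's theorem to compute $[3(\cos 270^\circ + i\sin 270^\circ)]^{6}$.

By De Moivre: z^n = r^n(cos(nθ) + i sin(nθ))
= 3^6(cos(6*270°) + i sin(6*270°))
= 729(cos 180° + i sin 180°)
= -729


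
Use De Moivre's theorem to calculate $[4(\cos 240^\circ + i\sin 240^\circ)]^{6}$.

By De Moivre: z^n = r^n(cos(nθ) + i sin(nθ))
= 4^6(cos(6*240°) + i sin(6*240°))
= 4096(cos 0° + i sin 0°)
= 4096


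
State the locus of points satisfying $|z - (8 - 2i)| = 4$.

|z - z0| = r describes a circle centered at z0 with radius r
Here z0 = 8 - 2i and r = 4
Locus: Circle centered at (8, -2) with radius 4


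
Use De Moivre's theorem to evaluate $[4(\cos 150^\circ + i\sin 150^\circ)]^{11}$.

By De Moivre: z^n = r^n(cos(nθ) + i sin(nθ))
= 4^11(cos(11*150°) + i sin(11*150°))
= 4194304(cos 210° + i sin 210°)
= -2097152*sqrt(3) - 2097152i


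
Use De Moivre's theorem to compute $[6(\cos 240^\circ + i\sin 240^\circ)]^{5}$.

By De Moivre: z^n = r^n(cos(nθ) + i sin(nθ))
= 6^5(cos(5*240°) + i sin(5*240°))
= 7776(cos 120° + i sin 120°)
= -3888 + 3888*sqrt(3)i


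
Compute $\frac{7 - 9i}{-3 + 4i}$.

Multiply numerator and denominator by conjugate (-3 - 4i):
= (7 - 9i)(-3 - 4i) / ((-3)^2 + 4^2)
= (-57 - i) / 25
= -57/25 - (1/25)i


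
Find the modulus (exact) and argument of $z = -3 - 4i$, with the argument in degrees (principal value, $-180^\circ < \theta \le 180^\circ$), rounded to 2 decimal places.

|z| = sqrt((-3)^2 + (-4)^2) = 5
arg(z) = arctan(b/a) = arctan(-4/-3) (quadrant-adjusted) = -126.87°


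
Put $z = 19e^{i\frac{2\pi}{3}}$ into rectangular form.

a = r cos θ = 19 * -1/2 = -19/2
b = r sin θ = 19 * sqrt(3)/2 = 19*sqrt(3)/2
z = -19/2 + (19*sqrt(3)/2)i


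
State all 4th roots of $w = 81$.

|w| = 81, arg(w) = 0°
Root modulus = 81^(1/4) = 3
Root arguments: θ_k = (0° + 360°k)/4 for k = 0, 1, ..., 3
Roots: 3, 3i, -3, -3i


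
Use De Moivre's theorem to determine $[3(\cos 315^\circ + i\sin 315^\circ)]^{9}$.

By De Moivre: z^n = r^n(cos(nθ) + i sin(nθ))
= 3^9(cos(9*315°) + i sin(9*315°))
= 19683(cos 315° + i sin 315°)
= 19683*sqrt(2)/2 - (19683*sqrt(2)/2)i


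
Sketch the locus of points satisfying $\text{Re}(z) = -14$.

Re(z) = x where z = x + yi; the equation x = -14 is satisfied by all points with that x-coordinate
Locus: Vertical line x = -14


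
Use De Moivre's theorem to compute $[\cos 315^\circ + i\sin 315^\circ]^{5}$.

By De Moivre: z^n = r^n(cos(nθ) + i sin(nθ))
= 1^5(cos(5*315°) + i sin(5*315°))
= 1(cos 135° + i sin 135°)
= -sqrt(2)/2 + (sqrt(2)/2)i


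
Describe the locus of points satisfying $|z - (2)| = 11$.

|z - z0| = r describes a circle centered at z0 with radius r
Here z0 = 2 and r = 11
Locus: Circle centered at (2, 0) with radius 11


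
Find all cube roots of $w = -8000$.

|w| = 8000, arg(w) = 180°
Root modulus = 8000^(1/3) = 20
Root arguments: θ_k = (180° + 360°k)/3 for k = 0, 1, ..., 2
Roots: 10 + 10*sqrt(3)i, -20, 10 - 10*sqrt(3)i


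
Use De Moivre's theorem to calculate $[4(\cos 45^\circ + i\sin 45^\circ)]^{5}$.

By De Moivre: z^n = r^n(cos(nθ) + i sin(nθ))
= 4^5(cos(5*45°) + i sin(5*45°))
= 1024(cos 225° + i sin 225°)
= -512*sqrt(2) - 512*sqrt(2)i


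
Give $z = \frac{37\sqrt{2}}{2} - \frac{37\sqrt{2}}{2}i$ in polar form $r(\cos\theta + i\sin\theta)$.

r = |z| = sqrt(a^2 + b^2) = sqrt((37*sqrt(2)/2)^2 + (-37*sqrt(2)/2)^2) = sqrt(1369/2 + 1369/2) = sqrt(1369) = 37
θ = arctan(b/a) = arctan(-26.163/26.163) (quadrant-adjusted) = 315°
z = 37(cos 315° + i sin 315°)


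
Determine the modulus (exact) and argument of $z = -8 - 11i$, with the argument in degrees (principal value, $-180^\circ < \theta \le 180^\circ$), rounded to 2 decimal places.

|z| = sqrt((-8)^2 + (-11)^2) = sqrt(185)
arg(z) = arctan(b/a) = arctan(-11/-8) (quadrant-adjusted) = -126.03°


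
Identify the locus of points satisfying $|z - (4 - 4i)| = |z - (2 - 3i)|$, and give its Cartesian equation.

|z - z1| = |z - z2| means z is equidistant from z1 and z2,
i.e. the perpendicular bisector of the segment from (4, -4) to (2, -3) (midpoint (3, -7/2)).
With z = x + yi, square both sides:
(x - 4)^2 + (y - (-4))^2 = (x - 2)^2 + (y - (-3))^2
The x^2 and y^2 terms cancel: -4x + 2y = 13 - 32 = -19
Simplify: 4x - 2y = 19
Locus: Perpendicular bisector of the segment from (4, -4) to (2, -3): the line 4x - 2y = 19


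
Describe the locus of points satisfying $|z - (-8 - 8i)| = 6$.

|z - z0| = r describes a circle centered at z0 with radius r
Here z0 = -8 - 8i and r = 6
Locus: Circle centered at (-8, -8) with radius 6


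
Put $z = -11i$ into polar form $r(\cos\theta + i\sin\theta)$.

r = |z| = sqrt(a^2 + b^2) = sqrt((0)^2 + (-11)^2) = sqrt(0 + 121) = sqrt(121) = 11
a = 0 and b < 0, so z lies on the negative imaginary axis: θ = 270°
z = 11(cos 270° + i sin 270°)


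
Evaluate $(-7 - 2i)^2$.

(a + bi)^2 = a^2 - b^2 + 2abi
= (-7)^2 - (-2)^2 + 2*(-7)*(-2)i
= 45 + 28i


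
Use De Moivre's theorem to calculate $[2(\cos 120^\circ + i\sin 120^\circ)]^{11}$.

By De Moivre: z^n = r^n(cos(nθ) + i sin(nθ))
= 2^11(cos(11*120°) + i sin(11*120°))
= 2048(cos 240° + i sin 240°)
= -1024 - 1024*sqrt(3)i


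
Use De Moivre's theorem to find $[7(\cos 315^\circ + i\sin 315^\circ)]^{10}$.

By De Moivre: z^n = r^n(cos(nθ) + i sin(nθ))
= 7^10(cos(10*315°) + i sin(10*315°))
= 282475249(cos 270° + i sin 270°)
= -282475249i


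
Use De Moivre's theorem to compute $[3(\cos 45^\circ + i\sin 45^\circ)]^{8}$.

By De Moivre: z^n = r^n(cos(nθ) + i sin(nθ))
= 3^8(cos(8*45°) + i sin(8*45°))
= 6561(cos 0° + i sin 0°)
= 6561


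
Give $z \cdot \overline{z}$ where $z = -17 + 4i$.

z * conjugate(z) = |z|^2 = a^2 + b^2
= (-17)^2 + 4^2 = 305


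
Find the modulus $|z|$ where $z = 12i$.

|z| = sqrt(a^2 + b^2) = sqrt(0^2 + 12^2) = sqrt(144) = 12


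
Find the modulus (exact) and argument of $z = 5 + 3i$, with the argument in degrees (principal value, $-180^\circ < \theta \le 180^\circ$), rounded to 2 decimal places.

|z| = sqrt(5^2 + 3^2) = sqrt(34)
arg(z) = arctan(b/a) = arctan(3/5) (quadrant-adjusted) = 30.96°


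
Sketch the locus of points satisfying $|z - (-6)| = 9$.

|z - z0| = r describes a circle centered at z0 with radius r
Here z0 = -6 and r = 9
Locus: Circle centered at (-6, 0) with radius 9


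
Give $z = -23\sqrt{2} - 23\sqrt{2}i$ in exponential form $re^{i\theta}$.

r = |z| = sqrt((-23*sqrt(2))^2 + (-23*sqrt(2))^2) = sqrt(1058 + 1058) = sqrt(2116) = 46
θ = arctan(b/a) = arctan(-32.5269/-32.5269) (quadrant-adjusted) = -135° = -3π/4
z = 46e^(-i*3π/4)


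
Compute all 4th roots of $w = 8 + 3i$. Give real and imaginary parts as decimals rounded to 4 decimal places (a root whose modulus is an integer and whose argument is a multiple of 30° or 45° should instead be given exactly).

|w| = sqrt(73) ≈ 8.544004, arg(w) ≈ 20.556045°
Root modulus = sqrt(73)^(1/4) ≈ 1.709682
Root arguments: θ_k = (arg(w) + 360°k)/4 for k = 0, 1, ..., 3
Compute each root as (root modulus)(cos θ_k + i sin θ_k) using full-precision intermediates, then round to 4 decimal places.
Roots: 1.7028 + 0.1531i, -0.1531 + 1.7028i, -1.7028 - 0.1531i, 0.1531 - 1.7028i


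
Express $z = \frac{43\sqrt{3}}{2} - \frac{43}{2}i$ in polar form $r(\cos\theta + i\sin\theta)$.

r = |z| = sqrt(a^2 + b^2) = sqrt((43*sqrt(3)/2)^2 + (-43/2)^2) = sqrt(5547/4 + 1849/4) = sqrt(1849) = 43
θ = arctan(b/a) = arctan(-21.5/37.2391) (quadrant-adjusted) = 330°
z = 43(cos 330° + i sin 330°)


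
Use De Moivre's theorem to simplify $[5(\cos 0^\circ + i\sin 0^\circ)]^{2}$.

By De Moivre: z^n = r^n(cos(nθ) + i sin(nθ))
= 5^2(cos(2*0°) + i sin(2*0°))
= 25(cos 0° + i sin 0°)
= 25
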